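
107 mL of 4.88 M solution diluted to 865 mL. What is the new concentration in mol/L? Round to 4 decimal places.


Dilution: M1*V1 = M2*V2, solve for M2.
M2 = M1*V1 / V2
M2 = 4.88 * 107 / 865
M2 = 522.16 / 865
M2 = 0.60365318 mol/L, rounded to 4 dp:

0.6037 mol/L


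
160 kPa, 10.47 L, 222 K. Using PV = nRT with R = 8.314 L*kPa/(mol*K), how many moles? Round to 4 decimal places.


PV = nRT, solve for n = PV / (RT).
PV = 160 * 10.47 = 1675.2
RT = 8.314 * 222 = 1845.708
n = 1675.2 / 1845.708
n = 0.90761919 mol, rounded to 4 dp:

0.9076 mol


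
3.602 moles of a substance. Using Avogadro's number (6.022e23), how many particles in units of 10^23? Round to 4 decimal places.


N = n * NA, then divide by 1e23 for the requested units.
N / 1e23 = n * 6.022
N / 1e23 = 3.602 * 6.022
N / 1e23 = 21.691244, rounded to 4 dp:

21.6912


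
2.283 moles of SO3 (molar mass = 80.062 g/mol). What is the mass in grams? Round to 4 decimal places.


mass = n * M
mass = 2.283 * 80.062
mass = 182.781546 g, rounded to 4 dp:

182.7815 g


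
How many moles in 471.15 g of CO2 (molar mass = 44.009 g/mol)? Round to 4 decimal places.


n = mass / M
n = 471.15 / 44.009
n = 10.70576473 mol, rounded to 4 dp:

10.7058 mol


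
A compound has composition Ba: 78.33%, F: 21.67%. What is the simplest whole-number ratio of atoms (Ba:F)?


Assume 100 g of compound, divide each mass% by atomic mass to get moles, then normalize by the smallest to get a raw atom ratio.
Moles per 100 g: Ba: 78.33/137.327 = 0.5704, F: 21.67/18.998 = 1.1406
Raw ratio (divide by min = 0.5704): Ba: 1.0, F: 2.0
Multiply by 1 to clear fractions: Ba: 1.0 ~= 1, F: 2.0 ~= 2
Reduce by GCD to get the simplest whole-number ratio:

1:2


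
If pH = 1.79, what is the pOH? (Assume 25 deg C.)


At 25 deg C, pH + pOH = 14.
pOH = 14 - pH = 14 - 1.79
pOH = 12.21:

12.21


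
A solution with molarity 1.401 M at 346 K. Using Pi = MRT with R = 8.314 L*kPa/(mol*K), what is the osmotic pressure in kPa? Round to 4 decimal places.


Osmotic pressure (van't Hoff): Pi = M*R*T.
RT = 8.314 * 346 = 2876.644
Pi = 1.401 * 2876.644
Pi = 4030.178244 kPa, rounded to 4 dp:

4030.1782 kPa


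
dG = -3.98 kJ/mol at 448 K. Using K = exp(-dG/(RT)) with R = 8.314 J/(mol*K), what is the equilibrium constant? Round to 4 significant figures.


dG is in kJ/mol; multiply by 1000 to match R in J/(mol*K).
RT = 8.314 * 448 = 3724.672 J/mol
exponent = -dG*1000 / (RT) = -(-3.98*1000) / 3724.672 = 1.06855047
K = exp(1.06855047)
K = 2.9111566, rounded to 4 significant figures:

2.911


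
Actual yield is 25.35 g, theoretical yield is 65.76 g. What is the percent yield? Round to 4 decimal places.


% yield = 100 * actual / theoretical
% yield = 100 * 25.35 / 65.76
% yield = 38.54927007 %, rounded to 4 dp:

38.5493 %


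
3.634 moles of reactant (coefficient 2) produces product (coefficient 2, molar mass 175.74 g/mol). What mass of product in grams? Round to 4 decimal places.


Use the coefficient ratio to convert reactant moles to product moles, then multiply by the product's molar mass.
moles_P = moles_R * (coeff_P / coeff_R) = 3.634 * (2/2) = 3.634
mass_P = moles_P * M_P = 3.634 * 175.74
mass_P = 638.63916 g, rounded to 4 dp:

638.6392 g


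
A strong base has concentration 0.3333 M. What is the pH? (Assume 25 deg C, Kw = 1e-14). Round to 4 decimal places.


A strong base dissociates completely, so [OH-] equals the given concentration.
pOH = -log10([OH-]) = -log10(0.3333) = 0.477165
pH = 14 - pOH = 14 - 0.477165
pH = 13.522835, rounded to 4 dp:

13.5228


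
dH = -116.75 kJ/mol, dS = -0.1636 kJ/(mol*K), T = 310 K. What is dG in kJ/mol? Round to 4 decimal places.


Gibbs: dG = dH - T*dS (consistent units, dS already in kJ/(mol*K)).
T*dS = 310 * -0.1636 = -50.716
dG = -116.75 - (-50.716)
dG = -66.034 kJ/mol, rounded to 4 dp:

-66.0340 kJ/mol


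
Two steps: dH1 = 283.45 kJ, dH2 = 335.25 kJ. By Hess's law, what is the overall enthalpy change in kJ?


Hess's law: enthalpy is a state function, so add the step enthalpies.
dH_total = dH1 + dH2 = 283.45 + (335.25)
dH_total = 618.7 kJ:

618.70 kJ


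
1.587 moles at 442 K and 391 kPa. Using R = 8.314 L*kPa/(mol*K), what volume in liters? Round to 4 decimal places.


PV = nRT, solve for V = nRT / P.
nRT = 1.587 * 8.314 * 442 = 5831.8886
V = 5831.8886 / 391
V = 14.91531611 L, rounded to 4 dp:

14.9153 L


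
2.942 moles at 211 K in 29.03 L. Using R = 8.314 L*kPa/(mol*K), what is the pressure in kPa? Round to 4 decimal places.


PV = nRT, solve for P = nRT / V.
nRT = 2.942 * 8.314 * 211 = 5161.0153
P = 5161.0153 / 29.03
P = 177.78213228 kPa, rounded to 4 dp:

177.7821 kPa


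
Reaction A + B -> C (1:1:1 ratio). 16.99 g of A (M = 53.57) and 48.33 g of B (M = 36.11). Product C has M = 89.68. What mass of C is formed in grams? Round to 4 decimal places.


Find moles of each reactant; the smaller value is the limiting reagent in a 1:1:1 reaction, so moles_C equals moles of the limiter.
n_A = mass_A / M_A = 16.99 / 53.57 = 0.317155 mol
n_B = mass_B / M_B = 48.33 / 36.11 = 1.33841 mol
Limiting reagent: A (smaller), n_limiting = 0.317155 mol
mass_C = n_limiting * M_C = 0.317155 * 89.68
mass_C = 28.4424604 g, rounded to 4 dp:

28.4425 g


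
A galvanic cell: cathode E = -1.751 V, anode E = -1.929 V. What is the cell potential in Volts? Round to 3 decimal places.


Standard cell potential: E_cell = E_cathode - E_anode.
E_cell = -1.751 - (-1.929)
E_cell = 0.178 V, rounded to 3 dp:

0.178 V


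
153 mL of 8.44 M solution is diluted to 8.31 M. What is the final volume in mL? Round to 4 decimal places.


Dilution: M1*V1 = M2*V2, solve for V2.
V2 = M1*V1 / M2
V2 = 8.44 * 153 / 8.31
V2 = 1291.32 / 8.31
V2 = 155.39350181 mL, rounded to 4 dp:

155.3935 mL


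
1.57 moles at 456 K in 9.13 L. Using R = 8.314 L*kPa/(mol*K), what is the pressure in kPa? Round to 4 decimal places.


PV = nRT, solve for P = nRT / V.
nRT = 1.57 * 8.314 * 456 = 5952.1589
P = 5952.1589 / 9.13
P = 651.9341621 kPa, rounded to 4 dp:

651.9342 kPa


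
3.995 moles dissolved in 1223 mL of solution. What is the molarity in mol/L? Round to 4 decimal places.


Convert volume to liters: V_L = V_mL / 1000.
V_L = 1223 / 1000 = 1.223 L
M = n / V_L = 3.995 / 1.223
M = 3.26655765 mol/L, rounded to 4 dp:

3.2666 mol/L


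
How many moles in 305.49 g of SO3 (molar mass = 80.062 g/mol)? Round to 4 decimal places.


n = mass / M
n = 305.49 / 80.062
n = 3.81566786 mol, rounded to 4 dp:

3.8157 mol


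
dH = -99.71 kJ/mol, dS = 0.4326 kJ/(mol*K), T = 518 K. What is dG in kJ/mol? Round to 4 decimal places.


Gibbs: dG = dH - T*dS (consistent units, dS already in kJ/(mol*K)).
T*dS = 518 * 0.4326 = 224.0868
dG = -99.71 - (224.0868)
dG = -323.7968 kJ/mol, rounded to 4 dp:

-323.7968 kJ/mol


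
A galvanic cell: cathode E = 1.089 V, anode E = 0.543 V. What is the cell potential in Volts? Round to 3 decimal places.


Standard cell potential: E_cell = E_cathode - E_anode.
E_cell = 1.089 - (0.543)
E_cell = 0.546 V, rounded to 3 dp:

0.546 V


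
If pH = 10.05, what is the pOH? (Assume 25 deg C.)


At 25 deg C, pH + pOH = 14.
pOH = 14 - pH = 14 - 10.05
pOH = 3.95:

3.95


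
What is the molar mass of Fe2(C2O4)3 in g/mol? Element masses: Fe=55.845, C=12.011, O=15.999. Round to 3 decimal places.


M = sum(count * atomic_mass) over atoms.
M = 2*55.845 + 6*12.011 + 12*15.999
M = 111.69 + 72.066 + 191.988
M = 375.744 g/mol, rounded to 3 dp:

375.744 g/mol


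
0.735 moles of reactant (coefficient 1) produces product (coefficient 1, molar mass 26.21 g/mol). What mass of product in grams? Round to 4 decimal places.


Use the coefficient ratio to convert reactant moles to product moles, then multiply by the product's molar mass.
moles_P = moles_R * (coeff_P / coeff_R) = 0.735 * (1/1) = 0.735
mass_P = moles_P * M_P = 0.735 * 26.21
mass_P = 19.26435 g, rounded to 4 dp:

19.2644 g


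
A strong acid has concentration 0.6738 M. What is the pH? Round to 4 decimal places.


A strong acid dissociates completely, so [H+] equals the given concentration.
pH = -log10([H+]) = -log10(0.6738)
pH = 0.17146899, rounded to 4 dp:

0.1715


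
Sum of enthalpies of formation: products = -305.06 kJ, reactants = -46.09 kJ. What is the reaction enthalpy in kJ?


dH_rxn = sum(dH_f products) - sum(dH_f reactants)
dH_rxn = -305.06 - (-46.09)
dH_rxn = -258.97 kJ:

-258.97 kJ


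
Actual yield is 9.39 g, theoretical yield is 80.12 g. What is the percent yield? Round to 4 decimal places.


% yield = 100 * actual / theoretical
% yield = 100 * 9.39 / 80.12
% yield = 11.71992012 %, rounded to 4 dp:

11.7199 %


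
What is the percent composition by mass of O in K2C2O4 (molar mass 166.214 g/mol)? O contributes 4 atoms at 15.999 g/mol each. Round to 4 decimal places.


pct = 100 * (n_elem * M_elem) / M_total
mass_contribution = 4 * 15.999 = 63.996 g/mol
pct = 100 * 63.996 / 166.214
pct = 38.5021719 %, rounded to 4 dp:

38.5022 %


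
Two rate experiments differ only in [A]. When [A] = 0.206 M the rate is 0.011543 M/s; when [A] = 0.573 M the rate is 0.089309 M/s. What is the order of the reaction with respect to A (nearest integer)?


Rate is proportional to [A]^n, so rate2/rate1 = ([A]2/[A]1)^n. Take logs to solve for n.
rate2/rate1 = 0.089309 / 0.011543 = 7.7371
[A]2/[A]1 = 0.573 / 0.206 = 2.7816
n = ln(7.7371) / ln(2.7816) = 2.0
Nearest integer order:

2


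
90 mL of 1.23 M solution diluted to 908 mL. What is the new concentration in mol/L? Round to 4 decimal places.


Dilution: M1*V1 = M2*V2, solve for M2.
M2 = M1*V1 / V2
M2 = 1.23 * 90 / 908
M2 = 110.7 / 908
M2 = 0.1219163 mol/L, rounded to 4 dp:

0.1219 mol/L


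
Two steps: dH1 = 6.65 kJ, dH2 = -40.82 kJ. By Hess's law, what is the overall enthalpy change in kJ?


Hess's law: enthalpy is a state function, so add the step enthalpies.
dH_total = dH1 + dH2 = 6.65 + (-40.82)
dH_total = -34.17 kJ:

-34.17 kJ


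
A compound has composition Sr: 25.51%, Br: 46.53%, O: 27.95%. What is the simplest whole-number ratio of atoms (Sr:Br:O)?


Assume 100 g of compound, divide each mass% by atomic mass to get moles, then normalize by the smallest to get a raw atom ratio.
Moles per 100 g: Sr: 25.51/87.62 = 0.2911, Br: 46.53/79.904 = 0.5823, O: 27.95/15.999 = 1.747
Raw ratio (divide by min = 0.2911): Sr: 1.0, Br: 2.0, O: 6.0
Multiply by 1 to clear fractions: Sr: 1.0 ~= 1, Br: 2.0 ~= 2, O: 6.0 ~= 6
Reduce by GCD to get the simplest whole-number ratio:

1:2:6


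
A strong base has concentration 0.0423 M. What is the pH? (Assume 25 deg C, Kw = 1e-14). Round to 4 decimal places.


A strong base dissociates completely, so [OH-] equals the given concentration.
pOH = -log10([OH-]) = -log10(0.0423) = 1.37366
pH = 14 - pOH = 14 - 1.37366
pH = 12.62634, rounded to 4 dp:

12.6263


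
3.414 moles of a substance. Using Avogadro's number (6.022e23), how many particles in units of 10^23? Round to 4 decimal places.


N = n * NA, then divide by 1e23 for the requested units.
N / 1e23 = n * 6.022
N / 1e23 = 3.414 * 6.022
N / 1e23 = 20.559108, rounded to 4 dp:

20.5591


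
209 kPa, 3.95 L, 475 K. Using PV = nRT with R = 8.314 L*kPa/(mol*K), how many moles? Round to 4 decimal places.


PV = nRT, solve for n = PV / (RT).
PV = 209 * 3.95 = 825.55
RT = 8.314 * 475 = 3949.15
n = 825.55 / 3949.15
n = 0.20904498 mol, rounded to 4 dp:

0.2090 mol


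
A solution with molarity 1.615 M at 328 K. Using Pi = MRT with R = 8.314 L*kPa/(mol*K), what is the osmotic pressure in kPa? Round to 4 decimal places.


Osmotic pressure (van't Hoff): Pi = M*R*T.
RT = 8.314 * 328 = 2726.992
Pi = 1.615 * 2726.992
Pi = 4404.09208 kPa, rounded to 4 dp:

4404.0921 kPa


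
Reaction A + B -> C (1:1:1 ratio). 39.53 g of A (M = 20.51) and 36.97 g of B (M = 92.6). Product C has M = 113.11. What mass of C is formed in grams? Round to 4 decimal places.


Find moles of each reactant; the smaller value is the limiting reagent in a 1:1:1 reaction, so moles_C equals moles of the limiter.
n_A = mass_A / M_A = 39.53 / 20.51 = 1.927353 mol
n_B = mass_B / M_B = 36.97 / 92.6 = 0.399244 mol
Limiting reagent: B (smaller), n_limiting = 0.399244 mol
mass_C = n_limiting * M_C = 0.399244 * 113.11
mass_C = 45.15848884 g, rounded to 4 dp:

45.1585 g


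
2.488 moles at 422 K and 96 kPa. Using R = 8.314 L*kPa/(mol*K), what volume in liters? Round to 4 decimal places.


PV = nRT, solve for V = nRT / P.
nRT = 2.488 * 8.314 * 422 = 8729.1679
V = 8729.1679 / 96
V = 90.92883229 L, rounded to 4 dp:

90.9288 L


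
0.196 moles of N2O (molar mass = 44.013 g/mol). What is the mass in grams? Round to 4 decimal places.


mass = n * M
mass = 0.196 * 44.013
mass = 8.626548 g, rounded to 4 dp:

8.6265 g


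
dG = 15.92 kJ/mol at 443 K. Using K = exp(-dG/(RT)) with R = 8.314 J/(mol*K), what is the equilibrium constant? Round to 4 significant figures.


dG is in kJ/mol; multiply by 1000 to match R in J/(mol*K).
RT = 8.314 * 443 = 3683.102 J/mol
exponent = -dG*1000 / (RT) = -(15.92*1000) / 3683.102 = -4.32244342
K = exp(-4.32244342)
K = 0.013267426, rounded to 4 significant figures:

0.01327


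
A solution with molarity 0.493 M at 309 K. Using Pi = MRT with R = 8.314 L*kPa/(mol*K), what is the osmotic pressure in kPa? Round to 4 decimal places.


Osmotic pressure (van't Hoff): Pi = M*R*T.
RT = 8.314 * 309 = 2569.026
Pi = 0.493 * 2569.026
Pi = 1266.529818 kPa, rounded to 4 dp:

1266.5298 kPa


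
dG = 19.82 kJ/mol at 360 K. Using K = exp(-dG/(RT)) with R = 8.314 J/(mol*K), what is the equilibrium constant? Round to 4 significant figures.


dG is in kJ/mol; multiply by 1000 to match R in J/(mol*K).
RT = 8.314 * 360 = 2993.04 J/mol
exponent = -dG*1000 / (RT) = -(19.82*1000) / 2993.04 = -6.62202978
K = exp(-6.62202978)
K = 0.0013307271, rounded to 4 significant figures:

0.001331


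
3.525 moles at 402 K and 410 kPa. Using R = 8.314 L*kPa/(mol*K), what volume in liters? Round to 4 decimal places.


PV = nRT, solve for V = nRT / P.
nRT = 3.525 * 8.314 * 402 = 11781.3537
V = 11781.3537 / 410
V = 28.73500902 L, rounded to 4 dp:

28.7350 L


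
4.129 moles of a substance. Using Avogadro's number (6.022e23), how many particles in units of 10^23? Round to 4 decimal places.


N = n * NA, then divide by 1e23 for the requested units.
N / 1e23 = n * 6.022
N / 1e23 = 4.129 * 6.022
N / 1e23 = 24.864838, rounded to 4 dp:

24.8648


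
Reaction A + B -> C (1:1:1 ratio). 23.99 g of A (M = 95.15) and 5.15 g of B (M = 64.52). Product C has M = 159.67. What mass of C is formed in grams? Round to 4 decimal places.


Find moles of each reactant; the smaller value is the limiting reagent in a 1:1:1 reaction, so moles_C equals moles of the limiter.
n_A = mass_A / M_A = 23.99 / 95.15 = 0.252128 mol
n_B = mass_B / M_B = 5.15 / 64.52 = 0.07982 mol
Limiting reagent: B (smaller), n_limiting = 0.07982 mol
mass_C = n_limiting * M_C = 0.07982 * 159.67
mass_C = 12.7448594 g, rounded to 4 dp:

12.7449 g


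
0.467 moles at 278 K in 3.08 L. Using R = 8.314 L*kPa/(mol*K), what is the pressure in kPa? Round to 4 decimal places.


PV = nRT, solve for P = nRT / V.
nRT = 0.467 * 8.314 * 278 = 1079.3734
P = 1079.3734 / 3.08
P = 350.44590909 kPa, rounded to 4 dp:

350.4459 kPa


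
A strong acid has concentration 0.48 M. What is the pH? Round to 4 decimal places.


A strong acid dissociates completely, so [H+] equals the given concentration.
pH = -log10([H+]) = -log10(0.48)
pH = 0.31875876, rounded to 4 dp:

0.3188


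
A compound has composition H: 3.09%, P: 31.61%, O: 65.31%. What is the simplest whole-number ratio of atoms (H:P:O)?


Assume 100 g of compound, divide each mass% by atomic mass to get moles, then normalize by the smallest to get a raw atom ratio.
Moles per 100 g: H: 3.09/1.008 = 3.0655, P: 31.61/30.974 = 1.0205, O: 65.31/15.999 = 4.0821
Raw ratio (divide by min = 1.0205): H: 3.004, P: 1.0, O: 4.0
Multiply by 1 to clear fractions: H: 3.004 ~= 3, P: 1.0 ~= 1, O: 4.0 ~= 4
Reduce by GCD to get the simplest whole-number ratio:

3:1:4


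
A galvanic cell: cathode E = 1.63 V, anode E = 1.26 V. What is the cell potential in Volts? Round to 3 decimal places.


Standard cell potential: E_cell = E_cathode - E_anode.
E_cell = 1.63 - (1.26)
E_cell = 0.37 V, rounded to 3 dp:

0.370 V


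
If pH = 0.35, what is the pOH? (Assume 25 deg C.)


At 25 deg C, pH + pOH = 14.
pOH = 14 - pH = 14 - 0.35
pOH = 13.65:

13.65


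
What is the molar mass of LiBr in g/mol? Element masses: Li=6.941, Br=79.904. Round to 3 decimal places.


M = sum(count * atomic_mass) over atoms.
M = 1*6.941 + 1*79.904
M = 6.941 + 79.904
M = 86.845 g/mol, rounded to 3 dp:

86.845 g/mol


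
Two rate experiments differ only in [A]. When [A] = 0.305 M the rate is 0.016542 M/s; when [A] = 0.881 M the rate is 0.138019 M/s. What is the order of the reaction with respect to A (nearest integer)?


Rate is proportional to [A]^n, so rate2/rate1 = ([A]2/[A]1)^n. Take logs to solve for n.
rate2/rate1 = 0.138019 / 0.016542 = 8.3435
[A]2/[A]1 = 0.881 / 0.305 = 2.8885
n = ln(8.3435) / ln(2.8885) = 2.0
Nearest integer order:

2


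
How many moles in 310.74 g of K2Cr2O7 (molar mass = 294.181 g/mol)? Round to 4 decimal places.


n = mass / M
n = 310.74 / 294.181
n = 1.05628848 mol, rounded to 4 dp:

1.0563 mol


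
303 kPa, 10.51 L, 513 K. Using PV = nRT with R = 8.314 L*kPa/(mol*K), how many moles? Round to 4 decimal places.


PV = nRT, solve for n = PV / (RT).
PV = 303 * 10.51 = 3184.53
RT = 8.314 * 513 = 4265.082
n = 3184.53 / 4265.082
n = 0.74665153 mol, rounded to 4 dp:

0.7467 mol


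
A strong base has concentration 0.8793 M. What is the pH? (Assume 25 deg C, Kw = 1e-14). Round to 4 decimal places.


A strong base dissociates completely, so [OH-] equals the given concentration.
pOH = -log10([OH-]) = -log10(0.8793) = 0.055863
pH = 14 - pOH = 14 - 0.055863
pH = 13.944137, rounded to 4 dp:

13.9441


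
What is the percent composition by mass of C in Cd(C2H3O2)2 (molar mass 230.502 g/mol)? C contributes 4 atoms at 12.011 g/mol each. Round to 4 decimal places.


pct = 100 * (n_elem * M_elem) / M_total
mass_contribution = 4 * 12.011 = 48.044 g/mol
pct = 100 * 48.044 / 230.502
pct = 20.8432031 %, rounded to 4 dp:

20.8432 %


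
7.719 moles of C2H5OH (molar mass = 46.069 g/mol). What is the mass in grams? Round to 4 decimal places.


mass = n * M
mass = 7.719 * 46.069
mass = 355.606611 g, rounded to 4 dp:

355.6066 g


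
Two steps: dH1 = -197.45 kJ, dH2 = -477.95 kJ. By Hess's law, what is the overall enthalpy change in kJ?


Hess's law: enthalpy is a state function, so add the step enthalpies.
dH_total = dH1 + dH2 = -197.45 + (-477.95)
dH_total = -675.4 kJ:

-675.40 kJ


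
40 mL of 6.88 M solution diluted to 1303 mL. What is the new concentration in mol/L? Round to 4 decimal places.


Dilution: M1*V1 = M2*V2, solve for M2.
M2 = M1*V1 / V2
M2 = 6.88 * 40 / 1303
M2 = 275.2 / 1303
M2 = 0.21120491 mol/L, rounded to 4 dp:

0.2112 mol/L


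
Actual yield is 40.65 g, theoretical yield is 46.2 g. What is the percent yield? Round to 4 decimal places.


% yield = 100 * actual / theoretical
% yield = 100 * 40.65 / 46.2
% yield = 87.98701299 %, rounded to 4 dp:

87.9870 %


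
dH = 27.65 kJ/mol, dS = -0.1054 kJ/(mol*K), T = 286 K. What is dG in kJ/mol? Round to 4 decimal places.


Gibbs: dG = dH - T*dS (consistent units, dS already in kJ/(mol*K)).
T*dS = 286 * -0.1054 = -30.1444
dG = 27.65 - (-30.1444)
dG = 57.7944 kJ/mol, rounded to 4 dp:

57.7944 kJ/mol


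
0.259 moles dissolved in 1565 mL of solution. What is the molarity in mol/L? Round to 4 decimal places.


Convert volume to liters: V_L = V_mL / 1000.
V_L = 1565 / 1000 = 1.565 L
M = n / V_L = 0.259 / 1.565
M = 0.16549521 mol/L, rounded to 4 dp:

0.1655 mol/L


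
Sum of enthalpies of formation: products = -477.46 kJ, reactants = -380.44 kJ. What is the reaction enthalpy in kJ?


dH_rxn = sum(dH_f products) - sum(dH_f reactants)
dH_rxn = -477.46 - (-380.44)
dH_rxn = -97.02 kJ:

-97.02 kJ


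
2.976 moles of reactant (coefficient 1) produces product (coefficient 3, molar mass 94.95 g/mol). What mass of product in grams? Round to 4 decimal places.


Use the coefficient ratio to convert reactant moles to product moles, then multiply by the product's molar mass.
moles_P = moles_R * (coeff_P / coeff_R) = 2.976 * (3/1) = 8.928
mass_P = moles_P * M_P = 8.928 * 94.95
mass_P = 847.7136 g, rounded to 4 dp:

847.7136 g


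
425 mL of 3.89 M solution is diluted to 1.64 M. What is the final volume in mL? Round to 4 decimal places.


Dilution: M1*V1 = M2*V2, solve for V2.
V2 = M1*V1 / M2
V2 = 3.89 * 425 / 1.64
V2 = 1653.25 / 1.64
V2 = 1008.07926829 mL, rounded to 4 dp:

1008.0793 mL


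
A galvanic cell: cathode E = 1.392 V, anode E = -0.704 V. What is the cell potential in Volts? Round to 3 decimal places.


Standard cell potential: E_cell = E_cathode - E_anode.
E_cell = 1.392 - (-0.704)
E_cell = 2.096 V, rounded to 3 dp:

2.096 V


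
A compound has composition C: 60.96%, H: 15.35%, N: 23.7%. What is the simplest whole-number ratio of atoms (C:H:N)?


Assume 100 g of compound, divide each mass% by atomic mass to get moles, then normalize by the smallest to get a raw atom ratio.
Moles per 100 g: C: 60.96/12.011 = 5.0753, H: 15.35/1.008 = 15.2282, N: 23.7/14.007 = 1.692
Raw ratio (divide by min = 1.692): C: 3.0, H: 9.0, N: 1.0
Multiply by 1 to clear fractions: C: 3.0 ~= 3, H: 9.0 ~= 9, N: 1.0 ~= 1
Reduce by GCD to get the simplest whole-number ratio:

3:9:1


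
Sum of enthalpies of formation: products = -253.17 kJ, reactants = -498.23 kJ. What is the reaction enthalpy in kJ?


dH_rxn = sum(dH_f products) - sum(dH_f reactants)
dH_rxn = -253.17 - (-498.23)
dH_rxn = 245.06 kJ:

245.06 kJ


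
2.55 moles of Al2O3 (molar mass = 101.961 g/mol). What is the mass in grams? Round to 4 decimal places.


mass = n * M
mass = 2.55 * 101.961
mass = 260.00055 g, rounded to 4 dp:

260.0006 g


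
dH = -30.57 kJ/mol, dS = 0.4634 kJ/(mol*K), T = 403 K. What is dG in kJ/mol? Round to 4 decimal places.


Gibbs: dG = dH - T*dS (consistent units, dS already in kJ/(mol*K)).
T*dS = 403 * 0.4634 = 186.7502
dG = -30.57 - (186.7502)
dG = -217.3202 kJ/mol, rounded to 4 dp:

-217.3202 kJ/mol


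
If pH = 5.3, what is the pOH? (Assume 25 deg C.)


At 25 deg C, pH + pOH = 14.
pOH = 14 - pH = 14 - 5.3
pOH = 8.7:

8.70


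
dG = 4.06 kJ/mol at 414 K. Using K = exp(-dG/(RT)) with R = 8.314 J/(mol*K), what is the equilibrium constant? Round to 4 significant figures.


dG is in kJ/mol; multiply by 1000 to match R in J/(mol*K).
RT = 8.314 * 414 = 3441.996 J/mol
exponent = -dG*1000 / (RT) = -(4.06*1000) / 3441.996 = -1.17954815
K = exp(-1.17954815)
K = 0.30741761, rounded to 4 significant figures:

0.3074


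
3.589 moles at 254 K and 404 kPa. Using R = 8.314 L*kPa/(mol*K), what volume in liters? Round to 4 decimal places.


PV = nRT, solve for V = nRT / P.
nRT = 3.589 * 8.314 * 254 = 7579.0923
V = 7579.0923 / 404
V = 18.76012946 L, rounded to 4 dp:

18.7601 L


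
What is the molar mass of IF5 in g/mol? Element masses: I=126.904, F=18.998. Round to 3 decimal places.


M = sum(count * atomic_mass) over atoms.
M = 1*126.904 + 5*18.998
M = 126.904 + 94.99
M = 221.894 g/mol, rounded to 3 dp:

221.894 g/mol


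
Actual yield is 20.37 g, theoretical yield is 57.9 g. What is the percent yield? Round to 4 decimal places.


% yield = 100 * actual / theoretical
% yield = 100 * 20.37 / 57.9
% yield = 35.18134715 %, rounded to 4 dp:

35.1813 %


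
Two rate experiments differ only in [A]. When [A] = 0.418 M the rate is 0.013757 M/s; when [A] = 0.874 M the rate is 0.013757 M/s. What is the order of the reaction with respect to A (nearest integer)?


Rate is proportional to [A]^n, so rate2/rate1 = ([A]2/[A]1)^n. Take logs to solve for n.
rate2/rate1 = 0.013757 / 0.013757 = 1.0
[A]2/[A]1 = 0.874 / 0.418 = 2.0909
n = ln(1.0) / ln(2.0909) = 0.0
Nearest integer order:

0


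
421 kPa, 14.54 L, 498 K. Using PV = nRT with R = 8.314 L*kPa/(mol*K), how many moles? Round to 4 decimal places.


PV = nRT, solve for n = PV / (RT).
PV = 421 * 14.54 = 6121.34
RT = 8.314 * 498 = 4140.372
n = 6121.34 / 4140.372
n = 1.47845169 mol, rounded to 4 dp:

1.4785 mol


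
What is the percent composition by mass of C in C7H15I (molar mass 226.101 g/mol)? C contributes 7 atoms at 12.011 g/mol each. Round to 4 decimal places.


pct = 100 * (n_elem * M_elem) / M_total
mass_contribution = 7 * 12.011 = 84.077 g/mol
pct = 100 * 84.077 / 226.101
pct = 37.18559405 %, rounded to 4 dp:

37.1856 %


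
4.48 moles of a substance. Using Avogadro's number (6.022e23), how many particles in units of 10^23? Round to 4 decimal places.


N = n * NA, then divide by 1e23 for the requested units.
N / 1e23 = n * 6.022
N / 1e23 = 4.48 * 6.022
N / 1e23 = 26.97856, rounded to 4 dp:

26.9786


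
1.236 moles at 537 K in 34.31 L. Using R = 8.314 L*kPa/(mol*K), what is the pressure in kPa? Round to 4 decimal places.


PV = nRT, solve for P = nRT / V.
nRT = 1.236 * 8.314 * 537 = 5518.2678
P = 5518.2678 / 34.31
P = 160.83555232 kPa, rounded to 4 dp:

160.8356 kPa


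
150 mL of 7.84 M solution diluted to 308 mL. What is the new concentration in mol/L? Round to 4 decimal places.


Dilution: M1*V1 = M2*V2, solve for M2.
M2 = M1*V1 / V2
M2 = 7.84 * 150 / 308
M2 = 1176.0 / 308
M2 = 3.81818182 mol/L, rounded to 4 dp:

3.8182 mol/L


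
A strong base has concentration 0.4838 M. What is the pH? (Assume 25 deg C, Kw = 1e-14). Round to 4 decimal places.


A strong base dissociates completely, so [OH-] equals the given concentration.
pOH = -log10([OH-]) = -log10(0.4838) = 0.315334
pH = 14 - pOH = 14 - 0.315334
pH = 13.684666, rounded to 4 dp:

13.6847


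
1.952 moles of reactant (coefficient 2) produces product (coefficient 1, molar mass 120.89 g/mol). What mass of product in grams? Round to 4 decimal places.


Use the coefficient ratio to convert reactant moles to product moles, then multiply by the product's molar mass.
moles_P = moles_R * (coeff_P / coeff_R) = 1.952 * (1/2) = 0.976
mass_P = moles_P * M_P = 0.976 * 120.89
mass_P = 117.98864 g, rounded to 4 dp:

117.9886 g


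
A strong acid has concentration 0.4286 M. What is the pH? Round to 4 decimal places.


A strong acid dissociates completely, so [H+] equals the given concentration.
pH = -log10([H+]) = -log10(0.4286)
pH = 0.36794783, rounded to 4 dp:

0.3679


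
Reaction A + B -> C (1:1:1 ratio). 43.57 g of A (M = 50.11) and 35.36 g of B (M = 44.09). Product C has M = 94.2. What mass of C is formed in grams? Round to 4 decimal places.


Find moles of each reactant; the smaller value is the limiting reagent in a 1:1:1 reaction, so moles_C equals moles of the limiter.
n_A = mass_A / M_A = 43.57 / 50.11 = 0.869487 mol
n_B = mass_B / M_B = 35.36 / 44.09 = 0.801996 mol
Limiting reagent: B (smaller), n_limiting = 0.801996 mol
mass_C = n_limiting * M_C = 0.801996 * 94.2
mass_C = 75.5480232 g, rounded to 4 dp:

75.5480 g


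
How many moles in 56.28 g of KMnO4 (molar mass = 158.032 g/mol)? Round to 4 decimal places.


n = mass / M
n = 56.28 / 158.032
n = 0.3561304 mol, rounded to 4 dp:

0.3561 mol


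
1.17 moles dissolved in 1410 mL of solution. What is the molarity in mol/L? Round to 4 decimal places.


Convert volume to liters: V_L = V_mL / 1000.
V_L = 1410 / 1000 = 1.41 L
M = n / V_L = 1.17 / 1.41
M = 0.82978723 mol/L, rounded to 4 dp:

0.8298 mol/L


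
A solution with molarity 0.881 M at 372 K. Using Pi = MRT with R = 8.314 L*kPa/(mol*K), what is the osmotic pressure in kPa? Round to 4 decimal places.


Osmotic pressure (van't Hoff): Pi = M*R*T.
RT = 8.314 * 372 = 3092.808
Pi = 0.881 * 3092.808
Pi = 2724.763848 kPa, rounded to 4 dp:

2724.7638 kPa


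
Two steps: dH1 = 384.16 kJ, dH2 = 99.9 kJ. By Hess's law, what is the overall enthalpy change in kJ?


Hess's law: enthalpy is a state function, so add the step enthalpies.
dH_total = dH1 + dH2 = 384.16 + (99.9)
dH_total = 484.06 kJ:

484.06 kJ


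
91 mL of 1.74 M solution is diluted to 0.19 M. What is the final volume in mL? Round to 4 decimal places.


Dilution: M1*V1 = M2*V2, solve for V2.
V2 = M1*V1 / M2
V2 = 1.74 * 91 / 0.19
V2 = 158.34 / 0.19
V2 = 833.36842105 mL, rounded to 4 dp:

833.3684 mL


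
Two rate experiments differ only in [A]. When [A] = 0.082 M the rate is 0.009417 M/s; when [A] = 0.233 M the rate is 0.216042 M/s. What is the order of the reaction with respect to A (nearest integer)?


Rate is proportional to [A]^n, so rate2/rate1 = ([A]2/[A]1)^n. Take logs to solve for n.
rate2/rate1 = 0.216042 / 0.009417 = 22.9417
[A]2/[A]1 = 0.233 / 0.082 = 2.8415
n = ln(22.9417) / ln(2.8415) = 3.0
Nearest integer order:

3


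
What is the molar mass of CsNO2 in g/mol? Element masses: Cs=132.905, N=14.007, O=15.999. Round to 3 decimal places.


M = sum(count * atomic_mass) over atoms.
M = 1*132.905 + 1*14.007 + 2*15.999
M = 132.905 + 14.007 + 31.998
M = 178.91 g/mol, rounded to 3 dp:

178.910 g/mol


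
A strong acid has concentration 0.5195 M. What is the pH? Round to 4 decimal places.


A strong acid dissociates completely, so [H+] equals the given concentration.
pH = -log10([H+]) = -log10(0.5195)
pH = 0.28441445, rounded to 4 dp:

0.2844


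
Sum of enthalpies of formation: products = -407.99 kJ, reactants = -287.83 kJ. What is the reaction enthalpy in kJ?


dH_rxn = sum(dH_f products) - sum(dH_f reactants)
dH_rxn = -407.99 - (-287.83)
dH_rxn = -120.16 kJ:

-120.16 kJ


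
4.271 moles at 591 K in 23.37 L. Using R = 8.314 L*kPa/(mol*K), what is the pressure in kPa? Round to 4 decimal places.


PV = nRT, solve for P = nRT / V.
nRT = 4.271 * 8.314 * 591 = 20985.8746
P = 20985.8746 / 23.37
P = 897.98350877 kPa, rounded to 4 dp:

897.9835 kPa


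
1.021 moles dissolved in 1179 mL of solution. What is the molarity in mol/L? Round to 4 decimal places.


Convert volume to liters: V_L = V_mL / 1000.
V_L = 1179 / 1000 = 1.179 L
M = n / V_L = 1.021 / 1.179
M = 0.86598813 mol/L, rounded to 4 dp:

0.8660 mol/L


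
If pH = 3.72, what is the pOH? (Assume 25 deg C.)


At 25 deg C, pH + pOH = 14.
pOH = 14 - pH = 14 - 3.72
pOH = 10.28:

10.28


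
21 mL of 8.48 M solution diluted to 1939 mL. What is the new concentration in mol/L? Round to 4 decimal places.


Dilution: M1*V1 = M2*V2, solve for M2.
M2 = M1*V1 / V2
M2 = 8.48 * 21 / 1939
M2 = 178.08 / 1939
M2 = 0.09184116 mol/L, rounded to 4 dp:

0.0918 mol/L


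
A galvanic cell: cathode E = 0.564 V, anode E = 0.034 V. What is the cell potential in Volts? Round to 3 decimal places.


Standard cell potential: E_cell = E_cathode - E_anode.
E_cell = 0.564 - (0.034)
E_cell = 0.53 V, rounded to 3 dp:

0.530 V


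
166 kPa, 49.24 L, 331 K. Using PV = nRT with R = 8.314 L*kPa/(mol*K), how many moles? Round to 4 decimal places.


PV = nRT, solve for n = PV / (RT).
PV = 166 * 49.24 = 8173.84
RT = 8.314 * 331 = 2751.934
n = 8173.84 / 2751.934
n = 2.97021658 mol, rounded to 4 dp:

2.9702 mol


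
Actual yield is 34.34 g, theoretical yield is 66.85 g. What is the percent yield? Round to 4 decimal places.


% yield = 100 * actual / theoretical
% yield = 100 * 34.34 / 66.85
% yield = 51.36873598 %, rounded to 4 dp:

51.3687 %


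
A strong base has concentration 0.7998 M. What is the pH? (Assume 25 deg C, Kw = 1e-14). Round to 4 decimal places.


A strong base dissociates completely, so [OH-] equals the given concentration.
pOH = -log10([OH-]) = -log10(0.7998) = 0.097019
pH = 14 - pOH = 14 - 0.097019
pH = 13.902981, rounded to 4 dp:

13.9030


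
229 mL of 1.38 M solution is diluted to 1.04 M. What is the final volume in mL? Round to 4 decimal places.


Dilution: M1*V1 = M2*V2, solve for V2.
V2 = M1*V1 / M2
V2 = 1.38 * 229 / 1.04
V2 = 316.02 / 1.04
V2 = 303.86538462 mL, rounded to 4 dp:

303.8654 mL


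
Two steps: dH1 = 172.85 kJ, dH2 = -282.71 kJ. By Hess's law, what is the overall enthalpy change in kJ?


Hess's law: enthalpy is a state function, so add the step enthalpies.
dH_total = dH1 + dH2 = 172.85 + (-282.71)
dH_total = -109.86 kJ:

-109.86 kJ


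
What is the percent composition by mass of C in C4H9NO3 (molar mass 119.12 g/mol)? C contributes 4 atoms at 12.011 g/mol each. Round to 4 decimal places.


pct = 100 * (n_elem * M_elem) / M_total
mass_contribution = 4 * 12.011 = 48.044 g/mol
pct = 100 * 48.044 / 119.12
pct = 40.33243788 %, rounded to 4 dp:

40.3324 %


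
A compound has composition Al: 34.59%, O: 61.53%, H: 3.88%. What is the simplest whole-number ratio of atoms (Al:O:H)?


Assume 100 g of compound, divide each mass% by atomic mass to get moles, then normalize by the smallest to get a raw atom ratio.
Moles per 100 g: Al: 34.59/26.982 = 1.282, O: 61.53/15.999 = 3.8459, H: 3.88/1.008 = 3.8492
Raw ratio (divide by min = 1.282): Al: 1.0, O: 3.0, H: 3.003
Multiply by 1 to clear fractions: Al: 1.0 ~= 1, O: 3.0 ~= 3, H: 3.003 ~= 3
Reduce by GCD to get the simplest whole-number ratio:

1:3:3


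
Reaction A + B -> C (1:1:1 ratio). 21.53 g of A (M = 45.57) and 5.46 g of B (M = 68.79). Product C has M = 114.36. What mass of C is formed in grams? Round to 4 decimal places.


Find moles of each reactant; the smaller value is the limiting reagent in a 1:1:1 reaction, so moles_C equals moles of the limiter.
n_A = mass_A / M_A = 21.53 / 45.57 = 0.47246 mol
n_B = mass_B / M_B = 5.46 / 68.79 = 0.079372 mol
Limiting reagent: B (smaller), n_limiting = 0.079372 mol
mass_C = n_limiting * M_C = 0.079372 * 114.36
mass_C = 9.07698192 g, rounded to 4 dp:

9.0770 g


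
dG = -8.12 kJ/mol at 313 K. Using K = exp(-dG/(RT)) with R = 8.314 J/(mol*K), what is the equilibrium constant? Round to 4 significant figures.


dG is in kJ/mol; multiply by 1000 to match R in J/(mol*K).
RT = 8.314 * 313 = 2602.282 J/mol
exponent = -dG*1000 / (RT) = -(-8.12*1000) / 2602.282 = 3.12033823
K = exp(3.12033823)
K = 22.654041, rounded to 4 significant figures:

22.65


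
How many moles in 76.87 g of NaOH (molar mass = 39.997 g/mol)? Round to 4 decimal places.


n = mass / M
n = 76.87 / 39.997
n = 1.92189414 mol, rounded to 4 dp:

1.9219 mol


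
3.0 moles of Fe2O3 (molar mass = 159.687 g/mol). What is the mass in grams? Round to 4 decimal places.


mass = n * M
mass = 3.0 * 159.687
mass = 479.061 g, rounded to 4 dp:

479.0610 g


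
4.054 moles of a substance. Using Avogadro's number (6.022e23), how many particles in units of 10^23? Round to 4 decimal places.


N = n * NA, then divide by 1e23 for the requested units.
N / 1e23 = n * 6.022
N / 1e23 = 4.054 * 6.022
N / 1e23 = 24.413188, rounded to 4 dp:

24.4132


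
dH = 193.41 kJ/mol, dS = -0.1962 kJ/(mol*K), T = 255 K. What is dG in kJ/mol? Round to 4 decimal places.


Gibbs: dG = dH - T*dS (consistent units, dS already in kJ/(mol*K)).
T*dS = 255 * -0.1962 = -50.031
dG = 193.41 - (-50.031)
dG = 243.441 kJ/mol, rounded to 4 dp:

243.4410 kJ/mol


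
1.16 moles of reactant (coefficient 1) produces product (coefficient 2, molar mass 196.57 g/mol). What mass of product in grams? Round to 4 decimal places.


Use the coefficient ratio to convert reactant moles to product moles, then multiply by the product's molar mass.
moles_P = moles_R * (coeff_P / coeff_R) = 1.16 * (2/1) = 2.32
mass_P = moles_P * M_P = 2.32 * 196.57
mass_P = 456.0424 g, rounded to 4 dp:

456.0424 g


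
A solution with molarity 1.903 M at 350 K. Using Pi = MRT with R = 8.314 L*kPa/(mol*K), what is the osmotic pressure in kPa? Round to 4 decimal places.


Osmotic pressure (van't Hoff): Pi = M*R*T.
RT = 8.314 * 350 = 2909.9
Pi = 1.903 * 2909.9
Pi = 5537.5397 kPa, rounded to 4 dp:

5537.5397 kPa


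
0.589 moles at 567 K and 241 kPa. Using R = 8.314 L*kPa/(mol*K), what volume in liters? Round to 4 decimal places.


PV = nRT, solve for V = nRT / P.
nRT = 0.589 * 8.314 * 567 = 2776.5684
V = 2776.5684 / 241
V = 11.52103071 L, rounded to 4 dp:

11.5210 L


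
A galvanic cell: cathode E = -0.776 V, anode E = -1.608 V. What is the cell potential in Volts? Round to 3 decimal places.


Standard cell potential: E_cell = E_cathode - E_anode.
E_cell = -0.776 - (-1.608)
E_cell = 0.832 V, rounded to 3 dp:

0.832 V


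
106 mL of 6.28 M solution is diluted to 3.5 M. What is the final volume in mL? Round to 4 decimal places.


Dilution: M1*V1 = M2*V2, solve for V2.
V2 = M1*V1 / M2
V2 = 6.28 * 106 / 3.5
V2 = 665.68 / 3.5
V2 = 190.19428571 mL, rounded to 4 dp:

190.1943 mL


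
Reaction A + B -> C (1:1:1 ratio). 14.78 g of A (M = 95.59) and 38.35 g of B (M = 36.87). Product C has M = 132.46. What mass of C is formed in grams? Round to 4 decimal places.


Find moles of each reactant; the smaller value is the limiting reagent in a 1:1:1 reaction, so moles_C equals moles of the limiter.
n_A = mass_A / M_A = 14.78 / 95.59 = 0.154619 mol
n_B = mass_B / M_B = 38.35 / 36.87 = 1.040141 mol
Limiting reagent: A (smaller), n_limiting = 0.154619 mol
mass_C = n_limiting * M_C = 0.154619 * 132.46
mass_C = 20.48083274 g, rounded to 4 dp:

20.4808 g


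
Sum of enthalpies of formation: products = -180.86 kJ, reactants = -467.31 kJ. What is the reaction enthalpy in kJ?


dH_rxn = sum(dH_f products) - sum(dH_f reactants)
dH_rxn = -180.86 - (-467.31)
dH_rxn = 286.45 kJ:

286.45 kJ


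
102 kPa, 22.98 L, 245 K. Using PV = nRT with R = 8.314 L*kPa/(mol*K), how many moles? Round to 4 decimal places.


PV = nRT, solve for n = PV / (RT).
PV = 102 * 22.98 = 2343.96
RT = 8.314 * 245 = 2036.93
n = 2343.96 / 2036.93
n = 1.15073174 mol, rounded to 4 dp:

1.1507 mol


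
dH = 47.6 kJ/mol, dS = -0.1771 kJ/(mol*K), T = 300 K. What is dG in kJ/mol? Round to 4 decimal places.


Gibbs: dG = dH - T*dS (consistent units, dS already in kJ/(mol*K)).
T*dS = 300 * -0.1771 = -53.13
dG = 47.6 - (-53.13)
dG = 100.73 kJ/mol, rounded to 4 dp:

100.7300 kJ/mol


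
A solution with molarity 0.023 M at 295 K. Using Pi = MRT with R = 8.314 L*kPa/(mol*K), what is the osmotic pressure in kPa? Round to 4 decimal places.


Osmotic pressure (van't Hoff): Pi = M*R*T.
RT = 8.314 * 295 = 2452.63
Pi = 0.023 * 2452.63
Pi = 56.41049 kPa, rounded to 4 dp:

56.4105 kPa


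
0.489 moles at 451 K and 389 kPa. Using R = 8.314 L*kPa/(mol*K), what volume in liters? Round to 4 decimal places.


PV = nRT, solve for V = nRT / P.
nRT = 0.489 * 8.314 * 451 = 1833.5612
V = 1833.5612 / 389
V = 4.71352494 L, rounded to 4 dp:

4.7135 L


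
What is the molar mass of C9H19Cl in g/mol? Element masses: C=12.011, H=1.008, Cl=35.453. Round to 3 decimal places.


M = sum(count * atomic_mass) over atoms.
M = 9*12.011 + 19*1.008 + 1*35.453
M = 108.099 + 19.152 + 35.453
M = 162.704 g/mol, rounded to 3 dp:

162.704 g/mol


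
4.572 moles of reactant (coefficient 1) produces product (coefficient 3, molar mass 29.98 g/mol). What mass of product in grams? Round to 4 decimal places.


Use the coefficient ratio to convert reactant moles to product moles, then multiply by the product's molar mass.
moles_P = moles_R * (coeff_P / coeff_R) = 4.572 * (3/1) = 13.716
mass_P = moles_P * M_P = 13.716 * 29.98
mass_P = 411.20568 g, rounded to 4 dp:

411.2057 g


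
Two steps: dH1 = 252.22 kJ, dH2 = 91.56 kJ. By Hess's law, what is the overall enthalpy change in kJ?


Hess's law: enthalpy is a state function, so add the step enthalpies.
dH_total = dH1 + dH2 = 252.22 + (91.56)
dH_total = 343.78 kJ:

343.78 kJ


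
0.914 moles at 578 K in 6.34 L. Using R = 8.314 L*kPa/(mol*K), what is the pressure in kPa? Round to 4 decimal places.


PV = nRT, solve for P = nRT / V.
nRT = 0.914 * 8.314 * 578 = 4392.2197
P = 4392.2197 / 6.34
P = 692.77913249 kPa, rounded to 4 dp:

692.7791 kPa


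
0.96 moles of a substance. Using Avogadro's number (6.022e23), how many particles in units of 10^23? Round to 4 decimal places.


N = n * NA, then divide by 1e23 for the requested units.
N / 1e23 = n * 6.022
N / 1e23 = 0.96 * 6.022
N / 1e23 = 5.78112, rounded to 4 dp:

5.7811
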